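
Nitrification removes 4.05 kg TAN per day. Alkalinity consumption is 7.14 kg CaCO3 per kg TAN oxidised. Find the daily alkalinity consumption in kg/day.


Alkalinity factor: 7.14 kg CaCO3 consumed per kg TAN nitrified
alk = 4.05 kg TAN * 7.14 = 28.917 kg CaCO3/day

28.917 kg CaCO3/day


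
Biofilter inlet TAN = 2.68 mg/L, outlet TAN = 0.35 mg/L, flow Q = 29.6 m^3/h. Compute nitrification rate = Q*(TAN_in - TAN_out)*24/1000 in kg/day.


Concentration drop: TAN_in - TAN_out = 2.68 - 0.35 = 2.33 mg/L
Hourly TAN removed = Q * dTAN = 29.6 m^3/h * 2.33 mg/L = 68.968 g/h  (m^3/h * mg/L = g/h)
Daily TAN removed = 68.968 * 24 = 1655.232 g/day
Convert to kg/day: 1655.232 / 1000 = 1.655232 kg/day

1.655232 kg/day


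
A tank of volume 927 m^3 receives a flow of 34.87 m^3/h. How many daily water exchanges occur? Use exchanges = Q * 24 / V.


Daily flow volume = 34.87 m^3/h * 24 h = 836.88 m^3/day
Exchanges = daily flow / tank volume = 836.88 / 927 = 0.902783 exchanges/day

0.902783 exchanges/day


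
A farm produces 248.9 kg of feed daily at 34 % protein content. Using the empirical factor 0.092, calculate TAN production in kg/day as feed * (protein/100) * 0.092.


Protein in feed = 248.9 * 34/100 = 84.626 kg/day
TAN = protein * 0.092 = 84.626 * 0.092 = 7.785592 kg/day

7.785592 kg/day


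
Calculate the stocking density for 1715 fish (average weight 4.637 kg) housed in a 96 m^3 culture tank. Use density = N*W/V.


Total biomass = 1715 fish * 4.637 kg = 7952.455 kg
Density = total biomass / volume = 7952.455 / 96 = 82.8381 kg/m^3

82.8381 kg/m^3


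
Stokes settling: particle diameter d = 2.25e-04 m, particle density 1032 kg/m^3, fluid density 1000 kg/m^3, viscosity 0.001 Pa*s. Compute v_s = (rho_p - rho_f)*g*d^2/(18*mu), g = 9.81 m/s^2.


Density difference: rho_p - rho_f = 1032 - 1000 = 32 kg/m^3
d^2 = (2.25e-04)^2 = 5.0625e-08 m^2
Numerator = (rho_p - rho_f) * g * d^2 = 32 * 9.81 * 5.0625e-08 = 1.58922e-05
Denominator = 18 * mu = 18 * 0.001 = 0.018
v_s = 1.58922e-05 / 0.018 = 8.829e-04 m/s
Check: Re = rho_f * v_s * d / mu = 1000 * 8.829e-04 * 2.25e-04 / 0.001 = 0.199 < 1, so Stokes' law applies.

8.829e-04 m/s


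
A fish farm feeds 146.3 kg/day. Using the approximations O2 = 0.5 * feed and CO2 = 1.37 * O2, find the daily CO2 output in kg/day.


O2 = 146.3 * 0.5 = 73.15
CO2 = 73.15 * 1.37 = 100.2155

100.2155 kg/day


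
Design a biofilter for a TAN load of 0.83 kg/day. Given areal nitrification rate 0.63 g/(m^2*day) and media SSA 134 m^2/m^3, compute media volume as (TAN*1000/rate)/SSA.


A = 0.83*1000 / 0.63 = 1317.4603 m^2
V = 1317.4603 / 134 = 9.83179

9.83179 m^3


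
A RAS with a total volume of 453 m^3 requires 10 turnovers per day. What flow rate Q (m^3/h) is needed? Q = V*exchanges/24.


Daily recirculation volume = 453 m^3 * 10 = 4530 m^3/day
Flow rate Q = daily volume / 24 h = 4530 / 24 = 188.75 m^3/h

188.75 m^3/h


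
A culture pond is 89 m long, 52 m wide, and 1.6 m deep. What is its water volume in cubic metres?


Base area = L * W = 89 * 52 = 4628 m^2
Volume = area * depth = 4628 * 1.6 = 7404.8 m^3

7404.8 m^3


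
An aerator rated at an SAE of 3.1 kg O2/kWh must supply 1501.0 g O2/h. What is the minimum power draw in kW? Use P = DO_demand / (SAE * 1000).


SAE in g O2/kWh = 3.1 * 1000 = 3100 g/kWh
P = DO_demand / SAE_g = 1501.0 / 3100 = 0.484194 kW

0.484194 kW


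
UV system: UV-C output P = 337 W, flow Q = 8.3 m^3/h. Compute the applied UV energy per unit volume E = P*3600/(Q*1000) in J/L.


Energy delivered per hour = 337 W * 3600 s = 1213200 J/h
Volume treated per hour = 8.3 m^3/h * 1000 = 8300 L/h
dose = 1213200 / 8300 = 146.169 J/L

146.169 J/L


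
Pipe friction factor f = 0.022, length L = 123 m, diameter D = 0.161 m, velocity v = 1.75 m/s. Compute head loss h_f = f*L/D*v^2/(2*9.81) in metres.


v^2 = 1.75^2 = 3.0625 m^2/s^2
L/D = 123/0.161 = 763.97516
h_f = f*(L/D)*v^2/(2g) = 0.022 * 763.97516 * 3.0625 / 19.62 = 2.62349 m

2.62349 m


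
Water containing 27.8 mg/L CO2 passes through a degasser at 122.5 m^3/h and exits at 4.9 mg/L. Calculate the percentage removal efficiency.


CO2_out / CO2_in = 4.9 / 27.8 = 0.17625899
Fraction remaining = 0.17625899
efficiency = (1 - 0.17625899) * 100 = 82.3741 %

82.3741 %


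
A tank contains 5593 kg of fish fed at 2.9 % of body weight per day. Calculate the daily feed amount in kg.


Feeding rate fraction = 2.9% / 100 = 0.029
Daily feed = 5593 kg * 0.029 = 162.197 kg/day

162.197 kg/day


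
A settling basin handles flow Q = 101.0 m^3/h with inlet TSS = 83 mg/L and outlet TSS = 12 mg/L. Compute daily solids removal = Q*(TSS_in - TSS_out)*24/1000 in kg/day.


Concentration drop: TSS_in - TSS_out = 83 - 12 = 71 mg/L
Hourly solids removed = Q * dTSS = 101.0 m^3/h * 71 mg/L = 7171 g/h  (m^3/h * mg/L = g/h)
Daily solids removed = 7171 * 24 = 172104 g/day
Convert g to kg: 172104 / 1000 = 172.104 kg/day

172.104 kg/day


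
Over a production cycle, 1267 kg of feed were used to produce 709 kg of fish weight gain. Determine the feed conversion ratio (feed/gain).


FCR = feed consumed / weight gained
FCR = 1267 kg / 709 kg = 1.78702

1.78702


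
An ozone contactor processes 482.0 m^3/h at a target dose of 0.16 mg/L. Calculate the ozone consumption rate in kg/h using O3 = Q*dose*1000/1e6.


O3 demand (mg/h) = Q * dose * 1000 = 482.0 * 0.16 * 1000 = 77120 mg/h
Convert mg to kg: 77120 / 1e6 = 0.07712 kg/h

0.07712 kg/h


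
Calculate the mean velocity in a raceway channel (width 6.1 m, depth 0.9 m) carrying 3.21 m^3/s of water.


Cross-sectional area = W * d = 6.1 * 0.9 = 5.49 m^2
Velocity = Q / A = 3.21 / 5.49 = 0.584699 m/s

0.584699 m/s


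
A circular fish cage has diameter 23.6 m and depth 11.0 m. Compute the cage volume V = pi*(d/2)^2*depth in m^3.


r = d/2 = 23.6/2 = 11.8 m
Base area = pi*r^2 = pi*11.8^2 = 437.43536 m^2
Volume = 437.43536 * 11.0 = 4811.79 m^3

4811.79 m^3


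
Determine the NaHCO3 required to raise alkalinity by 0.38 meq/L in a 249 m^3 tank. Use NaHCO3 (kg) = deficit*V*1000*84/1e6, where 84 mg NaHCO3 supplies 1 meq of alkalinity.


Tank volume in L = 249 m^3 * 1000 = 249000 L
Total meq required = 0.38 meq/L * 249000 L = 94620 meq
NaHCO3 mass = 94620 meq * 84 mg/meq / 1e6 = 7.94808 kg

7.94808 kg


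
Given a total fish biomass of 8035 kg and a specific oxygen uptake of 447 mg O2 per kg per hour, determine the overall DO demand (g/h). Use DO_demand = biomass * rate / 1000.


Total O2 consumption (mg/h) = 8035 kg * 447 mg/(kg*h) = 3591645 mg/h
Convert to g/h: 3591645 / 1000 = 3591.645 g/h

3591.645 g/h


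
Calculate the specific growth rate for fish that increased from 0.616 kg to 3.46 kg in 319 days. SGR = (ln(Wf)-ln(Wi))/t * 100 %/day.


ln(W_f) = ln(3.46) = 1.2412686
ln(W_i) = ln(0.616) = -0.48450832
ln(W_f) - ln(W_i) = 1.2412686 - -0.48450832 = 1.7257769
SGR = 1.7257769 / 319 * 100 = 0.540996 %/day

0.540996 %/day


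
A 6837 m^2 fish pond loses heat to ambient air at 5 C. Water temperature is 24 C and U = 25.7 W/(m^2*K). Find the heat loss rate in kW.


Temperature difference dT = 24 - 5 = 19 K
Heat loss (W) = U * A * dT = 25.7 * 6837 * 19 = 3338507.1 W
Convert to kW: 3338507.1 / 1000 = 3338.5071 kW

3338.5071 kW


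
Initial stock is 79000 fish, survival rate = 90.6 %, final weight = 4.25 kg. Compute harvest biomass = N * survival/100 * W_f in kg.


Survivors = 79000 * 90.6/100 = 71574 fish
Harvest biomass = survivors * W_f = 71574 * 4.25 = 304189.5 kg

304189.5 kg


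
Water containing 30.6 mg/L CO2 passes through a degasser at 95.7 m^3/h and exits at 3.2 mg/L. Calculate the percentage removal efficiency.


CO2_out / CO2_in = 3.2 / 30.6 = 0.10457516
Fraction remaining = 0.10457516
efficiency = (1 - 0.10457516) * 100 = 89.5425 %

89.5425 %


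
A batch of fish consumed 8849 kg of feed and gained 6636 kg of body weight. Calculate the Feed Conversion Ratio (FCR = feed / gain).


FCR = feed consumed / weight gained
FCR = 8849 kg / 6636 kg = 1.33348

1.33348


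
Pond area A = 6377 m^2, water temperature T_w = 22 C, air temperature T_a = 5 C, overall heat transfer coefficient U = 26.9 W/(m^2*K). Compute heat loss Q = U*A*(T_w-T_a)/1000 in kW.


Temperature difference dT = 22 - 5 = 17 K
Heat loss (W) = U * A * dT = 26.9 * 6377 * 17 = 2916202.1 W
Convert to kW: 2916202.1 / 1000 = 2916.2021 kW

2916.2021 kW


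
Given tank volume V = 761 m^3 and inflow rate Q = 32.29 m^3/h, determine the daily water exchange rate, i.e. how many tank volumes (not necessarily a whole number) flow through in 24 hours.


Daily flow volume = 32.29 m^3/h * 24 h = 774.96 m^3/day
Exchanges = daily flow / tank volume = 774.96 / 761 = 1.01834 exchanges/day

1.01834 exchanges/day


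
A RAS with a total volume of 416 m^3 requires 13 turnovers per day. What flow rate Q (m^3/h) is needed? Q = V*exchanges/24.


Daily recirculation volume = 416 m^3 * 13 = 5408 m^3/day
Flow rate Q = daily volume / 24 h = 5408 / 24 = 225.333 m^3/h

225.333 m^3/h


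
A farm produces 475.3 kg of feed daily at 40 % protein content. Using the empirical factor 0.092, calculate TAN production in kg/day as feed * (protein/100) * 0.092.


Protein in feed = 475.3 * 40/100 = 190.12 kg/day
TAN = protein * 0.092 = 190.12 * 0.092 = 17.49104 kg/day

17.49104 kg/day


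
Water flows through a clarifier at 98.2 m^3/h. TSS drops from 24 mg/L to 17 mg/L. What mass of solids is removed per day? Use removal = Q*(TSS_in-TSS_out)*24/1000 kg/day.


Concentration drop: TSS_in - TSS_out = 24 - 17 = 7 mg/L
Hourly solids removed = Q * dTSS = 98.2 m^3/h * 7 mg/L = 687.4 g/h  (m^3/h * mg/L = g/h)
Daily solids removed = 687.4 * 24 = 16497.6 g/day
Convert g to kg: 16497.6 / 1000 = 16.4976 kg/day

16.4976 kg/day


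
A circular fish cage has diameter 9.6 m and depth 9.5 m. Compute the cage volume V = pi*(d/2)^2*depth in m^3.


r = d/2 = 9.6/2 = 4.8 m
Base area = pi*r^2 = pi*4.8^2 = 72.382295 m^2
Volume = 72.382295 * 9.5 = 687.632 m^3

687.632 m^3


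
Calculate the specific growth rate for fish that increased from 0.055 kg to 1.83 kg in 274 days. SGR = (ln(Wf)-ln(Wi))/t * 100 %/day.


ln(W_f) = ln(1.83) = 0.60431597
ln(W_i) = ln(0.055) = -2.9004221
ln(W_f) - ln(W_i) = 0.60431597 - -2.9004221 = 3.5047381
SGR = 3.5047381 / 274 * 100 = 1.2791 %/day

1.2791 %/day


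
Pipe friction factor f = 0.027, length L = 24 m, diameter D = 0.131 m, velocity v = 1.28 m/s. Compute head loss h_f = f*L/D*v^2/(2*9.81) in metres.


v^2 = 1.28^2 = 1.6384 m^2/s^2
L/D = 24/0.131 = 183.20611
h_f = f*(L/D)*v^2/(2g) = 0.027 * 183.20611 * 1.6384 / 19.62 = 0.413071 m

0.413071 m


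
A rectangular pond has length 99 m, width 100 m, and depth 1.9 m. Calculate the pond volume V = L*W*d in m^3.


Base area = L * W = 99 * 100 = 9900 m^2
Volume = area * depth = 9900 * 1.9 = 18810 m^3

18810 m^3


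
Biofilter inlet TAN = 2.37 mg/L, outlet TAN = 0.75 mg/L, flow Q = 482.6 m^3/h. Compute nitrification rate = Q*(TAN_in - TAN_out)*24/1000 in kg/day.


Concentration drop: TAN_in - TAN_out = 2.37 - 0.75 = 1.62 mg/L
Hourly TAN removed = Q * dTAN = 482.6 m^3/h * 1.62 mg/L = 781.812 g/h  (m^3/h * mg/L = g/h)
Daily TAN removed = 781.812 * 24 = 18763.488 g/day
Convert to kg/day: 18763.488 / 1000 = 18.763488 kg/day

18.763488 kg/day


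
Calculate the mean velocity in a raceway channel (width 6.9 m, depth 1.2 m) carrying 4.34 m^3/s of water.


Cross-sectional area = W * d = 6.9 * 1.2 = 8.28 m^2
Velocity = Q / A = 4.34 / 8.28 = 0.524155 m/s

0.524155 m/s


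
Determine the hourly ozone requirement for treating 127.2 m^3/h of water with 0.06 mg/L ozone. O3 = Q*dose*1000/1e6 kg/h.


O3 demand (mg/h) = Q * dose * 1000 = 127.2 * 0.06 * 1000 = 7632 mg/h
Convert mg to kg: 7632 / 1e6 = 0.007632 kg/h

0.007632 kg/h


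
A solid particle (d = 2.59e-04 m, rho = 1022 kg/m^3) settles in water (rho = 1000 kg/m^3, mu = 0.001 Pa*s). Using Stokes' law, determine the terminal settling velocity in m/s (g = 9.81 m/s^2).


Density difference: rho_p - rho_f = 1022 - 1000 = 22 kg/m^3
d^2 = (2.59e-04)^2 = 6.7081e-08 m^2
Numerator = (rho_p - rho_f) * g * d^2 = 22 * 9.81 * 6.7081e-08 = 1.4477421e-05
Denominator = 18 * mu = 18 * 0.001 = 0.018
v_s = 1.4477421e-05 / 0.018 = 8.04301e-04 m/s
Check: Re = rho_f * v_s * d / mu = 1000 * 8.04301e-04 * 2.59e-04 / 0.001 = 0.208 < 1, so Stokes' law applies.

8.04301e-04 m/s


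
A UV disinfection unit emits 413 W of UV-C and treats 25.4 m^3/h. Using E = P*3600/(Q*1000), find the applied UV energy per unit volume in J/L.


Energy delivered per hour = 413 W * 3600 s = 1486800 J/h
Volume treated per hour = 25.4 m^3/h * 1000 = 25400 L/h
dose = 1486800 / 25400 = 58.5354 J/L

58.5354 J/L


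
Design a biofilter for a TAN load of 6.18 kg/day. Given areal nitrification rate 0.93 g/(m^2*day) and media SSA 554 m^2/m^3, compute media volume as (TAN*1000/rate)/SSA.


A = 6.18*1000 / 0.93 = 6645.1613 m^2
V = 6645.1613 / 554 = 11.9949

11.9949 m^3


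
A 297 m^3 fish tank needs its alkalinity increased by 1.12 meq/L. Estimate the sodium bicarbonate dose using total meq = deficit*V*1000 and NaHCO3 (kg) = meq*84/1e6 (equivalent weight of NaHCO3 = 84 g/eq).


Tank volume in L = 297 m^3 * 1000 = 297000 L
Total meq required = 1.12 meq/L * 297000 L = 332640 meq
NaHCO3 mass = 332640 meq * 84 mg/meq / 1e6 = 27.9418 kg

27.9418 kg


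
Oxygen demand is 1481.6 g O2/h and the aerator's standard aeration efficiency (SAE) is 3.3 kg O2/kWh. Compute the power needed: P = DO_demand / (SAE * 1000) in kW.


SAE in g O2/kWh = 3.3 * 1000 = 3300 g/kWh
P = DO_demand / SAE_g = 1481.6 / 3300 = 0.44897 kW

0.44897 kW


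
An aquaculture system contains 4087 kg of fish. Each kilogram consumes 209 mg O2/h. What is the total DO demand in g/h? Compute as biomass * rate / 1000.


Total O2 consumption (mg/h) = 4087 kg * 209 mg/(kg*h) = 854183 mg/h
Convert to g/h: 854183 / 1000 = 854.183 g/h

854.183 g/h


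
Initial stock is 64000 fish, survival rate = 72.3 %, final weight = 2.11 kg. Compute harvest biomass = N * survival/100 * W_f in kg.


Survivors = 64000 * 72.3/100 = 46272 fish
Harvest biomass = survivors * W_f = 46272 * 2.11 = 97633.92 kg

97633.92 kg


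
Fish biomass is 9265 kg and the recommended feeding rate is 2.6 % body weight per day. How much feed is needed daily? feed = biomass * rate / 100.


Feeding rate fraction = 2.6% / 100 = 0.026
Daily feed = 9265 kg * 0.026 = 240.89 kg/day

240.89 kg/day


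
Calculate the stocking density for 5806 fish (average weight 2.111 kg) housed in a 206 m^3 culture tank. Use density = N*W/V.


Total biomass = 5806 fish * 2.111 kg = 12256.466 kg
Density = total biomass / volume = 12256.466 / 206 = 59.4974 kg/m^3

59.4974 kg/m^3


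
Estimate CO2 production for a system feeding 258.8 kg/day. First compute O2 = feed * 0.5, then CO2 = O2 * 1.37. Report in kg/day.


O2 = 258.8 * 0.5 = 129.4
CO2 = 129.4 * 1.37 = 177.278

177.278 kg/day


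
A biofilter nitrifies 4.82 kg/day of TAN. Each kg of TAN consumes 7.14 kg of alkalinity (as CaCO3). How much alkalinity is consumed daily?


Alkalinity factor: 7.14 kg CaCO3 consumed per kg TAN nitrified
alk = 4.82 kg TAN * 7.14 = 34.4148 kg CaCO3/day

34.4148 kg CaCO3/day


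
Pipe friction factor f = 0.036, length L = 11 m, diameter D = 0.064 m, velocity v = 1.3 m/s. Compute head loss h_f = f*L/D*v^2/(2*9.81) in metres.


v^2 = 1.3^2 = 1.69 m^2/s^2
L/D = 11/0.064 = 171.875
h_f = f*(L/D)*v^2/(2g) = 0.036 * 171.875 * 1.69 / 19.62 = 0.53297 m

0.53297 m


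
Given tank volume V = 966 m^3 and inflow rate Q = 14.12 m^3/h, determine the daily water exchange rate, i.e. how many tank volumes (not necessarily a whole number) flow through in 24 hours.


Daily flow volume = 14.12 m^3/h * 24 h = 338.88 m^3/day
Exchanges = daily flow / tank volume = 338.88 / 966 = 0.350807 exchanges/day

0.350807 exchanges/day


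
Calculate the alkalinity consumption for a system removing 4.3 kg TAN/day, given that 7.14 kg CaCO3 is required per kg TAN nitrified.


Alkalinity factor: 7.14 kg CaCO3 consumed per kg TAN nitrified
alk = 4.3 kg TAN * 7.14 = 30.702 kg CaCO3/day

30.702 kg CaCO3/day


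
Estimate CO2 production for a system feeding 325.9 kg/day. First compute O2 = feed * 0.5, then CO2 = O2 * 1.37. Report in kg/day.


O2 = 325.9 * 0.5 = 162.95
CO2 = 162.95 * 1.37 = 223.2415

223.2415 kg/day


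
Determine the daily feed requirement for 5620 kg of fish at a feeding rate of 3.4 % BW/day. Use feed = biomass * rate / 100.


Feeding rate fraction = 3.4% / 100 = 0.034
Daily feed = 5620 kg * 0.034 = 191.08 kg/day

191.08 kg/day


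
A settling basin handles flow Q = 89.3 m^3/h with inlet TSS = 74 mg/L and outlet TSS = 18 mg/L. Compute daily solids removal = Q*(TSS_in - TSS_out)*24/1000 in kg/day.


Concentration drop: TSS_in - TSS_out = 74 - 18 = 56 mg/L
Hourly solids removed = Q * dTSS = 89.3 m^3/h * 56 mg/L = 5000.8 g/h  (m^3/h * mg/L = g/h)
Daily solids removed = 5000.8 * 24 = 120019.2 g/day
Convert g to kg: 120019.2 / 1000 = 120.0192 kg/day

120.0192 kg/day


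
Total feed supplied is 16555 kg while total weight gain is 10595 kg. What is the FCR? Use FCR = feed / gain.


FCR = feed consumed / weight gained
FCR = 16555 kg / 10595 kg = 1.56253

1.56253


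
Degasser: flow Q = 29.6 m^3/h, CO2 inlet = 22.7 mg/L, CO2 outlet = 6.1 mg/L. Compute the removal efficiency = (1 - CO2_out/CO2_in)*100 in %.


CO2_out / CO2_in = 6.1 / 22.7 = 0.26872247
Fraction remaining = 0.26872247
efficiency = (1 - 0.26872247) * 100 = 73.1278 %

73.1278 %


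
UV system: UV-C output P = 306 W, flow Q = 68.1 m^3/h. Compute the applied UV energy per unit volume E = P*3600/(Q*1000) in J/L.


Energy delivered per hour = 306 W * 3600 s = 1101600 J/h
Volume treated per hour = 68.1 m^3/h * 1000 = 68100 L/h
dose = 1101600 / 68100 = 16.1762 J/L

16.1762 J/L


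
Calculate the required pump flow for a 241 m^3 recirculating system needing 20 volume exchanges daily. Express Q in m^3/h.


Daily recirculation volume = 241 m^3 * 20 = 4820 m^3/day
Flow rate Q = daily volume / 24 h = 4820 / 24 = 200.833 m^3/h

200.833 m^3/h


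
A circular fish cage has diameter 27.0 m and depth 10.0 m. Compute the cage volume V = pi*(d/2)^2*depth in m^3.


r = d/2 = 27.0/2 = 13.5 m
Base area = pi*r^2 = pi*13.5^2 = 572.55526 m^2
Volume = 572.55526 * 10.0 = 5725.55 m^3

5725.55 m^3


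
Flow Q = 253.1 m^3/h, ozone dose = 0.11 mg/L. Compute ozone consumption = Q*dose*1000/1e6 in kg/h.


O3 demand (mg/h) = Q * dose * 1000 = 253.1 * 0.11 * 1000 = 27841 mg/h
Convert mg to kg: 27841 / 1e6 = 0.027841 kg/h

0.027841 kg/h


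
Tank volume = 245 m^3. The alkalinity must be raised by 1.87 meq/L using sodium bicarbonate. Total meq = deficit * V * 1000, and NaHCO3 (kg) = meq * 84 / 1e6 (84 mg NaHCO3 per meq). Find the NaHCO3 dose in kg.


Tank volume in L = 245 m^3 * 1000 = 245000 L
Total meq required = 1.87 meq/L * 245000 L = 458150 meq
NaHCO3 mass = 458150 meq * 84 mg/meq / 1e6 = 38.4846 kg

38.4846 kg


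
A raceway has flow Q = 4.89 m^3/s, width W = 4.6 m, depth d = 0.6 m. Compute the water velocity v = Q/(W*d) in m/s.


Cross-sectional area = W * d = 4.6 * 0.6 = 2.76 m^2
Velocity = Q / A = 4.89 / 2.76 = 1.77174 m/s

1.77174 m/s


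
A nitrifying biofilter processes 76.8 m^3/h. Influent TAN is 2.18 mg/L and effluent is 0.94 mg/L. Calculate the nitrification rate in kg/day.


Concentration drop: TAN_in - TAN_out = 2.18 - 0.94 = 1.24 mg/L
Hourly TAN removed = Q * dTAN = 76.8 m^3/h * 1.24 mg/L = 95.232 g/h  (m^3/h * mg/L = g/h)
Daily TAN removed = 95.232 * 24 = 2285.568 g/day
Convert to kg/day: 2285.568 / 1000 = 2.285568 kg/day

2.285568 kg/day


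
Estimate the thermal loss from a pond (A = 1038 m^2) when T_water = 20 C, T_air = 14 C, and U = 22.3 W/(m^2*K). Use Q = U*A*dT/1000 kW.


Temperature difference dT = 20 - 14 = 6 K
Heat loss (W) = U * A * dT = 22.3 * 1038 * 6 = 138884.4 W
Convert to kW: 138884.4 / 1000 = 138.8844 kW

138.8844 kW


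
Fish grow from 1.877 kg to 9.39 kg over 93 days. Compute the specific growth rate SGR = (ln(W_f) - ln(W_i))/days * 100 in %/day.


ln(W_f) = ln(9.39) = 2.2396453
ln(W_i) = ln(1.877) = 0.62967476
ln(W_f) - ln(W_i) = 2.2396453 - 0.62967476 = 1.6099705
SGR = 1.6099705 / 93 * 100 = 1.73115 %/day

1.73115 %/day


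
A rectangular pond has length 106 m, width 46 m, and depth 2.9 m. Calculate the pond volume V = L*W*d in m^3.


Base area = L * W = 106 * 46 = 4876 m^2
Volume = area * depth = 4876 * 2.9 = 14140.4 m^3

14140.4 m^3


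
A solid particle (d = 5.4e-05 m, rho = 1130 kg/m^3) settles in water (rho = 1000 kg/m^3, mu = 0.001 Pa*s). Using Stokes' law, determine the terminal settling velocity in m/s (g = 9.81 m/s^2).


Density difference: rho_p - rho_f = 1130 - 1000 = 130 kg/m^3
d^2 = (5.4e-05)^2 = 2.916e-09 m^2
Numerator = (rho_p - rho_f) * g * d^2 = 130 * 9.81 * 2.916e-09 = 3.7187748e-06
Denominator = 18 * mu = 18 * 0.001 = 0.018
v_s = 3.7187748e-06 / 0.018 = 2.06599e-04 m/s
Check: Re = rho_f * v_s * d / mu = 1000 * 2.06599e-04 * 5.4e-05 / 0.001 = 0.0112 < 1, so Stokes' law applies.

2.06599e-04 m/s


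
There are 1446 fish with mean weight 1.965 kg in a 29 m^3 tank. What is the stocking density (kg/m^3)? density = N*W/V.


Total biomass = 1446 fish * 1.965 kg = 2841.39 kg
Density = total biomass / volume = 2841.39 / 29 = 97.979 kg/m^3

97.979 kg/m^3


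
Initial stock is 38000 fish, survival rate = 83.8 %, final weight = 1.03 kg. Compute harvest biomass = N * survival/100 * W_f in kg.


Survivors = 38000 * 83.8/100 = 31844 fish
Harvest biomass = survivors * W_f = 31844 * 1.03 = 32799.32 kg

32799.32 kg


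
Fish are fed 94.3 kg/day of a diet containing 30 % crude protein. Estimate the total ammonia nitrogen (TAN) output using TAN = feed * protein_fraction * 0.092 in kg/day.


Protein in feed = 94.3 * 30/100 = 28.29 kg/day
TAN = protein * 0.092 = 28.29 * 0.092 = 2.60268 kg/day

2.60268 kg/day


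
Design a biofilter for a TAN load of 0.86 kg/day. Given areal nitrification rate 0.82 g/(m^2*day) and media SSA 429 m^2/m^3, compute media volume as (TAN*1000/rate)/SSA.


A = 0.86*1000 / 0.82 = 1048.7805 m^2
V = 1048.7805 / 429 = 2.44471

2.44471 m^3


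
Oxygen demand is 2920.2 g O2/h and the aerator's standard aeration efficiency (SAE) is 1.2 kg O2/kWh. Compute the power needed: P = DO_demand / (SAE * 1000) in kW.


SAE in g O2/kWh = 1.2 * 1000 = 1200 g/kWh
P = DO_demand / SAE_g = 2920.2 / 1200 = 2.4335 kW

2.4335 kW


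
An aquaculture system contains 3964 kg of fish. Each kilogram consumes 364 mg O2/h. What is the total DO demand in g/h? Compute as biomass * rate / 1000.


Total O2 consumption (mg/h) = 3964 kg * 364 mg/(kg*h) = 1442896 mg/h
Convert to g/h: 1442896 / 1000 = 1442.896 g/h

1442.896 g/h


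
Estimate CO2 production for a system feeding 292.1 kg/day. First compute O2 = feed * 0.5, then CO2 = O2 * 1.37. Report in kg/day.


O2 = 292.1 * 0.5 = 146.05
CO2 = 146.05 * 1.37 = 200.0885

200.0885 kg/day


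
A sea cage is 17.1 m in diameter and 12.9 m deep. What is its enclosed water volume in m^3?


r = d/2 = 17.1/2 = 8.55 m
Base area = pi*r^2 = pi*8.55^2 = 229.65828 m^2
Volume = 229.65828 * 12.9 = 2962.59 m^3

2962.59 m^3


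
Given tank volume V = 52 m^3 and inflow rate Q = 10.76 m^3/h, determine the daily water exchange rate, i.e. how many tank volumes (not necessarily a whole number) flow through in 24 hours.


Daily flow volume = 10.76 m^3/h * 24 h = 258.24 m^3/day
Exchanges = daily flow / tank volume = 258.24 / 52 = 4.96615 exchanges/day

4.96615 exchanges/day


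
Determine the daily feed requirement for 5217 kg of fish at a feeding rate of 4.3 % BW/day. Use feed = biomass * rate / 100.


Feeding rate fraction = 4.3% / 100 = 0.043
Daily feed = 5217 kg * 0.043 = 224.331 kg/day

224.331 kg/day


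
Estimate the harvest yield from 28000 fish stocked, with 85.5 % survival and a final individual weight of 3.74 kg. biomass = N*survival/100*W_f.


Survivors = 28000 * 85.5/100 = 23940 fish
Harvest biomass = survivors * W_f = 23940 * 3.74 = 89535.6 kg

89535.6 kg


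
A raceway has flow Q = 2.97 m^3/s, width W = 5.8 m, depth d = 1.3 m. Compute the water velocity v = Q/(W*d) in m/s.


Cross-sectional area = W * d = 5.8 * 1.3 = 7.54 m^2
Velocity = Q / A = 2.97 / 7.54 = 0.393899 m/s

0.393899 m/s


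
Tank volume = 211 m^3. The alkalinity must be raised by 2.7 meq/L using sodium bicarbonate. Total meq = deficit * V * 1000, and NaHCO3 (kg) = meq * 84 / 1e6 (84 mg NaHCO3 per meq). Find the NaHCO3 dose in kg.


Tank volume in L = 211 m^3 * 1000 = 211000 L
Total meq required = 2.7 meq/L * 211000 L = 569700 meq
NaHCO3 mass = 569700 meq * 84 mg/meq / 1e6 = 47.8548 kg

47.8548 kg


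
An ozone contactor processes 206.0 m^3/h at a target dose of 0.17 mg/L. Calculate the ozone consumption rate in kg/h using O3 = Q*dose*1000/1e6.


O3 demand (mg/h) = Q * dose * 1000 = 206.0 * 0.17 * 1000 = 35020 mg/h
Convert mg to kg: 35020 / 1e6 = 0.03502 kg/h

0.03502 kg/h


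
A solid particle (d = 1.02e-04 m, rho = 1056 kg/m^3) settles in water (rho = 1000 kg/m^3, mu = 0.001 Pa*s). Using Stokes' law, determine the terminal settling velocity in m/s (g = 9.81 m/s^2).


Density difference: rho_p - rho_f = 1056 - 1000 = 56 kg/m^3
d^2 = (1.02e-04)^2 = 1.0404e-08 m^2
Numerator = (rho_p - rho_f) * g * d^2 = 56 * 9.81 * 1.0404e-08 = 5.7155414e-06
Denominator = 18 * mu = 18 * 0.001 = 0.018
v_s = 5.7155414e-06 / 0.018 = 3.1753e-04 m/s
Check: Re = rho_f * v_s * d / mu = 1000 * 3.1753e-04 * 1.02e-04 / 0.001 = 0.0324 < 1, so Stokes' law applies.

3.1753e-04 m/s


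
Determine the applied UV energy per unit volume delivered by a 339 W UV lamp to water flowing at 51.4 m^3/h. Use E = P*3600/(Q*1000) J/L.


Energy delivered per hour = 339 W * 3600 s = 1220400 J/h
Volume treated per hour = 51.4 m^3/h * 1000 = 51400 L/h
dose = 1220400 / 51400 = 23.7432 J/L

23.7432 J/L


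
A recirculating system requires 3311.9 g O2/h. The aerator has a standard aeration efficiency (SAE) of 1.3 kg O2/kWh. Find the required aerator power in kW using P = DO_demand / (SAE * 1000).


SAE in g O2/kWh = 1.3 * 1000 = 1300 g/kWh
P = DO_demand / SAE_g = 3311.9 / 1300 = 2.54762 kW

2.54762 kW


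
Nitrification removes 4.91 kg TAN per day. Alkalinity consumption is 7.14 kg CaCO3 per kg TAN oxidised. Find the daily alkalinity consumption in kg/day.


Alkalinity factor: 7.14 kg CaCO3 consumed per kg TAN nitrified
alk = 4.91 kg TAN * 7.14 = 35.0574 kg CaCO3/day

35.0574 kg CaCO3/day


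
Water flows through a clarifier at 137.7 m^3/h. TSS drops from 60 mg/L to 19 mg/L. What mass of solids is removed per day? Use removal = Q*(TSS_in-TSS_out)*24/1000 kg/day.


Concentration drop: TSS_in - TSS_out = 60 - 19 = 41 mg/L
Hourly solids removed = Q * dTSS = 137.7 m^3/h * 41 mg/L = 5645.7 g/h  (m^3/h * mg/L = g/h)
Daily solids removed = 5645.7 * 24 = 135496.8 g/day
Convert g to kg: 135496.8 / 1000 = 135.4968 kg/day

135.4968 kg/day


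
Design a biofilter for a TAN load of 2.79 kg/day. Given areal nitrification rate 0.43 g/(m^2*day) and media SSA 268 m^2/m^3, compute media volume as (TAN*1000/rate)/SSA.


A = 2.79*1000 / 0.43 = 6488.3721 m^2
V = 6488.3721 / 268 = 24.2103

24.2103 m^3


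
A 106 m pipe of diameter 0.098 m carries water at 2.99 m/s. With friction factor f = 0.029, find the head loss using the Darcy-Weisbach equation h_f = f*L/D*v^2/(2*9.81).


v^2 = 2.99^2 = 8.9401 m^2/s^2
L/D = 106/0.098 = 1081.6327
h_f = f*(L/D)*v^2/(2g) = 0.029 * 1081.6327 * 8.9401 / 19.62 = 14.2929 m

14.2929 m


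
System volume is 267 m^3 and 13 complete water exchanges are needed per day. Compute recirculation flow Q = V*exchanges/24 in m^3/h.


Daily recirculation volume = 267 m^3 * 13 = 3471 m^3/day
Flow rate Q = daily volume / 24 h = 3471 / 24 = 144.625 m^3/h

144.625 m^3/h


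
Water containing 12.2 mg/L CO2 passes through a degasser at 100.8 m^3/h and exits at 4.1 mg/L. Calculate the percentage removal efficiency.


CO2_out / CO2_in = 4.1 / 12.2 = 0.33606557
Fraction remaining = 0.33606557
efficiency = (1 - 0.33606557) * 100 = 66.3934 %

66.3934 %


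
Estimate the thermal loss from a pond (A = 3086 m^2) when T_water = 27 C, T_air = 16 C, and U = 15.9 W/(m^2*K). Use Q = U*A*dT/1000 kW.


Temperature difference dT = 27 - 16 = 11 K
Heat loss (W) = U * A * dT = 15.9 * 3086 * 11 = 539741.4 W
Convert to kW: 539741.4 / 1000 = 539.7414 kW

539.7414 kW


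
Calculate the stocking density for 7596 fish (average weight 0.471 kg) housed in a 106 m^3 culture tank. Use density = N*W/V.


Total biomass = 7596 fish * 0.471 kg = 3577.716 kg
Density = total biomass / volume = 3577.716 / 106 = 33.752 kg/m^3

33.752 kg/m^3


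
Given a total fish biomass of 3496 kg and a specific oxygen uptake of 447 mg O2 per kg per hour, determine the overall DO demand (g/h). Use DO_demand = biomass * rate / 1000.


Total O2 consumption (mg/h) = 3496 kg * 447 mg/(kg*h) = 1562712 mg/h
Convert to g/h: 1562712 / 1000 = 1562.712 g/h

1562.712 g/h


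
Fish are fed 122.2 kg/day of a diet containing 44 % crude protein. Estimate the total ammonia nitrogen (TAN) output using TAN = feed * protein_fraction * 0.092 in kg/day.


Protein in feed = 122.2 * 44/100 = 53.768 kg/day
TAN = protein * 0.092 = 53.768 * 0.092 = 4.946656 kg/day

4.946656 kg/day


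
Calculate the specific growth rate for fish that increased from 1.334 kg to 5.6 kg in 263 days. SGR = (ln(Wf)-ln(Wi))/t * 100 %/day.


ln(W_f) = ln(5.6) = 1.7227666
ln(W_i) = ln(1.334) = 0.28818195
ln(W_f) - ln(W_i) = 1.7227666 - 0.28818195 = 1.4345846
SGR = 1.4345846 / 263 * 100 = 0.545469 %/day

0.545469 %/day


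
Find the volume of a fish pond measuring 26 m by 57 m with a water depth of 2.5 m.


Base area = L * W = 26 * 57 = 1482 m^2
Volume = area * depth = 1482 * 2.5 = 3705 m^3

3705 m^3


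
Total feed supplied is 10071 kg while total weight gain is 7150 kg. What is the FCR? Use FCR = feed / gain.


FCR = feed consumed / weight gained
FCR = 10071 kg / 7150 kg = 1.40853

1.40853


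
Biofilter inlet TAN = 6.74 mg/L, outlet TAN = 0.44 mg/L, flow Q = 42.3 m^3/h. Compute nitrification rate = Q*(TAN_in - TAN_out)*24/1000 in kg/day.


Concentration drop: TAN_in - TAN_out = 6.74 - 0.44 = 6.3 mg/L
Hourly TAN removed = Q * dTAN = 42.3 m^3/h * 6.3 mg/L = 266.49 g/h  (m^3/h * mg/L = g/h)
Daily TAN removed = 266.49 * 24 = 6395.76 g/day
Convert to kg/day: 6395.76 / 1000 = 6.39576 kg/day

6.39576 kg/day


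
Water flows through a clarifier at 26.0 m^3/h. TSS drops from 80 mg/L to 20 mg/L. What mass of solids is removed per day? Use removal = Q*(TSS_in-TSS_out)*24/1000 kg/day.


Concentration drop: TSS_in - TSS_out = 80 - 20 = 60 mg/L
Hourly solids removed = Q * dTSS = 26.0 m^3/h * 60 mg/L = 1560 g/h  (m^3/h * mg/L = g/h)
Daily solids removed = 1560 * 24 = 37440 g/day
Convert g to kg: 37440 / 1000 = 37.44 kg/day

37.44 kg/day


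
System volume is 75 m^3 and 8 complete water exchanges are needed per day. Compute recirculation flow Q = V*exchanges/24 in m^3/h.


Daily recirculation volume = 75 m^3 * 8 = 600 m^3/day
Flow rate Q = daily volume / 24 h = 600 / 24 = 25 m^3/h

25 m^3/h


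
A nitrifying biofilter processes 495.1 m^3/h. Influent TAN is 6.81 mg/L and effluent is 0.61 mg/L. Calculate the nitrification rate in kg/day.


Concentration drop: TAN_in - TAN_out = 6.81 - 0.61 = 6.2 mg/L
Hourly TAN removed = Q * dTAN = 495.1 m^3/h * 6.2 mg/L = 3069.62 g/h  (m^3/h * mg/L = g/h)
Daily TAN removed = 3069.62 * 24 = 73670.88 g/day
Convert to kg/day: 73670.88 / 1000 = 73.67088 kg/day

73.67088 kg/day


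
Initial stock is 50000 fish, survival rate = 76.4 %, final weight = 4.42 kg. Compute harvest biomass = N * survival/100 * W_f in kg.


Survivors = 50000 * 76.4/100 = 38200 fish
Harvest biomass = survivors * W_f = 38200 * 4.42 = 168844 kg

168844 kg


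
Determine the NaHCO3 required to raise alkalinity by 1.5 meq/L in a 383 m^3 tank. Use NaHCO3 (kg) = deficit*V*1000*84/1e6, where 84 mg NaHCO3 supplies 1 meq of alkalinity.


Tank volume in L = 383 m^3 * 1000 = 383000 L
Total meq required = 1.5 meq/L * 383000 L = 574500 meq
NaHCO3 mass = 574500 meq * 84 mg/meq / 1e6 = 48.258 kg

48.258 kg


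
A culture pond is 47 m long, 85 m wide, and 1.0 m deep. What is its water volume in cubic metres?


Base area = L * W = 47 * 85 = 3995 m^2
Volume = area * depth = 3995 * 1.0 = 3995 m^3

3995 m^3


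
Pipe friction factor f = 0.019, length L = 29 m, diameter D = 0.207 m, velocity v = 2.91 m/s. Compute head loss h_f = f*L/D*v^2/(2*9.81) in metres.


v^2 = 2.91^2 = 8.4681 m^2/s^2
L/D = 29/0.207 = 140.09662
h_f = f*(L/D)*v^2/(2g) = 0.019 * 140.09662 * 8.4681 / 19.62 = 1.14886 m

1.14886 m


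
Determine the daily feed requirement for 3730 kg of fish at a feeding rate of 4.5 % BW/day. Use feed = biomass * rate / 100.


Feeding rate fraction = 4.5% / 100 = 0.045
Daily feed = 3730 kg * 0.045 = 167.85 kg/day

167.85 kg/day


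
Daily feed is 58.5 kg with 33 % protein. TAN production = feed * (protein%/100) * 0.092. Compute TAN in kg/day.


Protein in feed = 58.5 * 33/100 = 19.305 kg/day
TAN = protein * 0.092 = 19.305 * 0.092 = 1.77606 kg/day

1.77606 kg/day


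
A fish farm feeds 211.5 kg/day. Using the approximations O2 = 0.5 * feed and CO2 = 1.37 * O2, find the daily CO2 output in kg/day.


O2 = 211.5 * 0.5 = 105.75
CO2 = 105.75 * 1.37 = 144.8775

144.8775 kg/day


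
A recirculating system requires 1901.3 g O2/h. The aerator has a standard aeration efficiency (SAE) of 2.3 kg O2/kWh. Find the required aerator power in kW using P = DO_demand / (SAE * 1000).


SAE in g O2/kWh = 2.3 * 1000 = 2300 g/kWh
P = DO_demand / SAE_g = 1901.3 / 2300 = 0.826652 kW

0.826652 kW


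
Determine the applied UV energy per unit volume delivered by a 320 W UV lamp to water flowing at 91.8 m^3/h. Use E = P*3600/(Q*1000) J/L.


Energy delivered per hour = 320 W * 3600 s = 1152000 J/h
Volume treated per hour = 91.8 m^3/h * 1000 = 91800 L/h
dose = 1152000 / 91800 = 12.549 J/L

12.549 J/L


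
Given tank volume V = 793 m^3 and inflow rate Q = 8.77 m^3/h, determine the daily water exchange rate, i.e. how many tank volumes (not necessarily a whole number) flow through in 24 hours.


Daily flow volume = 8.77 m^3/h * 24 h = 210.48 m^3/day
Exchanges = daily flow / tank volume = 210.48 / 793 = 0.265422 exchanges/day

0.265422 exchanges/day


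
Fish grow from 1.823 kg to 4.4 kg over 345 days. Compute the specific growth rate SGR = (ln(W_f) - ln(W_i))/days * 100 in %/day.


ln(W_f) = ln(4.4) = 1.4816045
ln(W_i) = ln(1.823) = 0.6004835
ln(W_f) - ln(W_i) = 1.4816045 - 0.6004835 = 0.881121
SGR = 0.881121 / 345 * 100 = 0.255397 %/day

0.255397 %/day


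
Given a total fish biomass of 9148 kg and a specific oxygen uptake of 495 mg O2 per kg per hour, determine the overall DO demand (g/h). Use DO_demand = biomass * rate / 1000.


Total O2 consumption (mg/h) = 9148 kg * 495 mg/(kg*h) = 4528260 mg/h
Convert to g/h: 4528260 / 1000 = 4528.26 g/h

4528.26 g/h


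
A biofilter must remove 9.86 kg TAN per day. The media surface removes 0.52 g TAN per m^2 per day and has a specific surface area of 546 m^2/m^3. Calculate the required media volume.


A = 9.86*1000 / 0.52 = 18961.538 m^2
V = 18961.538 / 546 = 34.7281

34.7281 m^3


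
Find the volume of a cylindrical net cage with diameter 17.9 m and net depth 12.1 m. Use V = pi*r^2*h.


r = d/2 = 17.9/2 = 8.95 m
Base area = pi*r^2 = pi*8.95^2 = 251.64943 m^2
Volume = 251.64943 * 12.1 = 3044.96 m^3

3044.96 m^3


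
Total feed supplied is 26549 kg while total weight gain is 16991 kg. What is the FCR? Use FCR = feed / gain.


FCR = feed consumed / weight gained
FCR = 26549 kg / 16991 kg = 1.56253

1.56253


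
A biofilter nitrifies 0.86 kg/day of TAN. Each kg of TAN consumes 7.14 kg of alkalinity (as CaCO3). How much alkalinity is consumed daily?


Alkalinity factor: 7.14 kg CaCO3 consumed per kg TAN nitrified
alk = 0.86 kg TAN * 7.14 = 6.1404 kg CaCO3/day

6.1404 kg CaCO3/day


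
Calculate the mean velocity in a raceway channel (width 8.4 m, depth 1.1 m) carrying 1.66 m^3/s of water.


Cross-sectional area = W * d = 8.4 * 1.1 = 9.24 m^2
Velocity = Q / A = 1.66 / 9.24 = 0.179654 m/s

0.179654 m/s


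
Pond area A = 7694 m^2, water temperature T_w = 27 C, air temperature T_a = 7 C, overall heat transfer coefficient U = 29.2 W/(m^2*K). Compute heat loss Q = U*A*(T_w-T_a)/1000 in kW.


Temperature difference dT = 27 - 7 = 20 K
Heat loss (W) = U * A * dT = 29.2 * 7694 * 20 = 4493296 W
Convert to kW: 4493296 / 1000 = 4493.296 kW

4493.296 kW


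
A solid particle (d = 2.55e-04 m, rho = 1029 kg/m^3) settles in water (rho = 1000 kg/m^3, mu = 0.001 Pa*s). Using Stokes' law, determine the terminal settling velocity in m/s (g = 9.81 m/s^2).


Density difference: rho_p - rho_f = 1029 - 1000 = 29 kg/m^3
d^2 = (2.55e-04)^2 = 6.5025e-08 m^2
Numerator = (rho_p - rho_f) * g * d^2 = 29 * 9.81 * 6.5025e-08 = 1.8498962e-05
Denominator = 18 * mu = 18 * 0.001 = 0.018
v_s = 1.8498962e-05 / 0.018 = 0.00102772 m/s
Check: Re = rho_f * v_s * d / mu = 1000 * 0.00102772 * 2.55e-04 / 0.001 = 0.262 < 1, so Stokes' law applies.

0.00102772 m/s


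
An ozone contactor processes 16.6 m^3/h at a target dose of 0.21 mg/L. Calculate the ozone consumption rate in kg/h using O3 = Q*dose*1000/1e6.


O3 demand (mg/h) = Q * dose * 1000 = 16.6 * 0.21 * 1000 = 3486 mg/h
Convert mg to kg: 3486 / 1e6 = 0.003486 kg/h

0.003486 kg/h


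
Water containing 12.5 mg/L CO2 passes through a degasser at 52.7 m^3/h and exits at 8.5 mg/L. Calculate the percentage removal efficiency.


CO2_out / CO2_in = 8.5 / 12.5 = 0.68
Fraction remaining = 0.68
efficiency = (1 - 0.68) * 100 = 32 %

32 %


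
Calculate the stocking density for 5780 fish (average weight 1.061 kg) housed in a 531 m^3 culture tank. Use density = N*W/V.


Total biomass = 5780 fish * 1.061 kg = 6132.58 kg
Density = total biomass / volume = 6132.58 / 531 = 11.5491 kg/m^3

11.5491 kg/m^3


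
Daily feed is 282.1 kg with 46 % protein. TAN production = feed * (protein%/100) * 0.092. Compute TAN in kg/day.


Protein in feed = 282.1 * 46/100 = 129.766 kg/day
TAN = protein * 0.092 = 129.766 * 0.092 = 11.938472 kg/day

11.938472 kg/day


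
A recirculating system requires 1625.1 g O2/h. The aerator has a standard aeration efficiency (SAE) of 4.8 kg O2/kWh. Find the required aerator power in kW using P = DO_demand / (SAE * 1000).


SAE in g O2/kWh = 4.8 * 1000 = 4800 g/kWh
P = DO_demand / SAE_g = 1625.1 / 4800 = 0.338562 kW

0.338562 kW


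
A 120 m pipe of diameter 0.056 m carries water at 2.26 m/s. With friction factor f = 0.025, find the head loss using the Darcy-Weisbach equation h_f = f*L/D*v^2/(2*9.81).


v^2 = 2.26^2 = 5.1076 m^2/s^2
L/D = 120/0.056 = 2142.8571
h_f = f*(L/D)*v^2/(2g) = 0.025 * 2142.8571 * 5.1076 / 19.62 = 13.946 m

13.946 m


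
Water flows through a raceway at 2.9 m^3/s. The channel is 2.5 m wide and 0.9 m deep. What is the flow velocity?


Cross-sectional area = W * d = 2.5 * 0.9 = 2.25 m^2
Velocity = Q / A = 2.9 / 2.25 = 1.28889 m/s

1.28889 m/s


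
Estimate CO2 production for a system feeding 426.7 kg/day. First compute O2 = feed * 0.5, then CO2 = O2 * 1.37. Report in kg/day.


O2 = 426.7 * 0.5 = 213.35
CO2 = 213.35 * 1.37 = 292.2895

292.2895 kg/day


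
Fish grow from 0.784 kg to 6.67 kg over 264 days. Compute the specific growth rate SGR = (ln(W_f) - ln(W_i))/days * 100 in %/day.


ln(W_f) = ln(6.67) = 1.8976199
ln(W_i) = ln(0.784) = -0.24334626
ln(W_f) - ln(W_i) = 1.8976199 - -0.24334626 = 2.1409662
SGR = 2.1409662 / 264 * 100 = 0.810972 %/day

0.810972 %/day


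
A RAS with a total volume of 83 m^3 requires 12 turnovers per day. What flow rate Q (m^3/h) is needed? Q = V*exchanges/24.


Daily recirculation volume = 83 m^3 * 12 = 996 m^3/day
Flow rate Q = daily volume / 24 h = 996 / 24 = 41.5 m^3/h

41.5 m^3/h


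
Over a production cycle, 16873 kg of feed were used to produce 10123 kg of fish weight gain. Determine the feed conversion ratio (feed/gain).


FCR = feed consumed / weight gained
FCR = 16873 kg / 10123 kg = 1.6668

1.6668
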